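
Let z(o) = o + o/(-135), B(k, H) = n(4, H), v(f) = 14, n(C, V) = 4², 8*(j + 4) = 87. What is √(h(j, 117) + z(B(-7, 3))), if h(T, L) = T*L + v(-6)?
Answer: √27029910/180 ≈ 28.883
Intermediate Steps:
j = 55/8 (j = -4 + (⅛)*87 = -4 + 87/8 = 55/8 ≈ 6.8750)
n(C, V) = 16
B(k, H) = 16
h(T, L) = 14 + L*T (h(T, L) = T*L + 14 = L*T + 14 = 14 + L*T)
z(o) = 134*o/135 (z(o) = o + o*(-1/135) = o - o/135 = 134*o/135)
√(h(j, 117) + z(B(-7, 3))) = √((14 + 117*(55/8)) + (134/135)*16) = √((14 + 6435/8) + 2144/135) = √(6547/8 + 2144/135) = √(900997/1080) = √27029910/180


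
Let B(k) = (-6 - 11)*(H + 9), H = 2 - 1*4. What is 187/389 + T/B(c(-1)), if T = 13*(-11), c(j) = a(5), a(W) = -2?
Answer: 77880/46291 ≈ 1.6824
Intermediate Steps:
H = -2 (H = 2 - 4 = -2)
c(j) = -2
T = -143
B(k) = -119 (B(k) = (-6 - 11)*(-2 + 9) = -17*7 = -119)
187/389 + T/B(c(-1)) = 187/389 - 143/(-119) = 187*(1/389) - 143*(-1/119) = 187/389 + 143/119 = 77880/46291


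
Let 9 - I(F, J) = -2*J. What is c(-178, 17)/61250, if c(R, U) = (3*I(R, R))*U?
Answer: -17697/61250 ≈ -0.28893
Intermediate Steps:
I(F, J) = 9 + 2*J (I(F, J) = 9 - (-2)*J = 9 + 2*J)
c(R, U) = U*(27 + 6*R) (c(R, U) = (3*(9 + 2*R))*U = (27 + 6*R)*U = U*(27 + 6*R))
c(-178, 17)/61250 = (3*17*(9 + 2*(-178)))/61250 = (3*17*(9 - 356))*(1/61250) = (3*17*(-347))*(1/61250) = -17697*1/61250 = -17697/61250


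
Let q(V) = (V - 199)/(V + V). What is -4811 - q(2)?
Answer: -19047/4 ≈ -4761.8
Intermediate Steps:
q(V) = (-199 + V)/(2*V) (q(V) = (-199 + V)/((2*V)) = (-199 + V)*(1/(2*V)) = (-199 + V)/(2*V))
-4811 - q(2) = -4811 - (-199 + 2)/(2*2) = -4811 - (-197)/(2*2) = -4811 - 1*(-197/4) = -4811 + 197/4 = -19047/4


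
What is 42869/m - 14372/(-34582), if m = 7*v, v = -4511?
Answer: -514335557/545997907 ≈ -0.94201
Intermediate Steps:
m = -31577 (m = 7*(-4511) = -31577)
42869/m - 14372/(-34582) = 42869/(-31577) - 14372/(-34582) = 42869*(-1/31577) - 14372*(-1/34582) = -42869/31577 + 7186/17291 = -514335557/545997907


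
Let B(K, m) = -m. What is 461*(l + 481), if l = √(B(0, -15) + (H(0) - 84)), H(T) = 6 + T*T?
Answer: 221741 + 1383*I*√7 ≈ 2.2174e+5 + 3659.1*I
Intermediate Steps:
H(T) = 6 + T²
l = 3*I*√7 (l = √(-1*(-15) + ((6 + 0²) - 84)) = √(15 + ((6 + 0) - 84)) = √(15 + (6 - 84)) = √(15 - 78) = √(-63) = 3*I*√7 ≈ 7.9373*I)
461*(l + 481) = 461*(3*I*√7 + 481) = 461*(481 + 3*I*√7) = 221741 + 1383*I*√7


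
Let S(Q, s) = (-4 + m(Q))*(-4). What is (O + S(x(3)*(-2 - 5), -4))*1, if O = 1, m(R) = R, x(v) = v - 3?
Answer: 17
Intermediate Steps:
x(v) = -3 + v
S(Q, s) = 16 - 4*Q (S(Q, s) = (-4 + Q)*(-4) = 16 - 4*Q)
(O + S(x(3)*(-2 - 5), -4))*1 = (1 + (16 - 4*(-3 + 3)*(-2 - 5)))*1 = (1 + (16 - 0*(-7)))*1 = (1 + (16 - 4*0))*1 = (1 + (16 + 0))*1 = (1 + 16)*1 = 17*1 = 17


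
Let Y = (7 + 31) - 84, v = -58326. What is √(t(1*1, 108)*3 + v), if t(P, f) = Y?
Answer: 12*I*√406 ≈ 241.79*I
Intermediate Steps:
Y = -46 (Y = 38 - 84 = -46)
t(P, f) = -46
√(t(1*1, 108)*3 + v) = √(-46*3 - 58326) = √(-138 - 58326) = √(-58464) = 12*I*√406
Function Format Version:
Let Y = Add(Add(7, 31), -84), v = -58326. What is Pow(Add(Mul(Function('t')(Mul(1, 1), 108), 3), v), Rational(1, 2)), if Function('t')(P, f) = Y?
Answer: Mul(12, I, Pow(406, Rational(1, 2))) ≈ Mul(241.79, I)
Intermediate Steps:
Y = -46 (Y = Add(38, -84) = -46)
Function('t')(P, f) = -46
Pow(Add(Mul(Function('t')(Mul(1, 1), 108), 3), v), Rational(1, 2)) = Pow(Add(Mul(-46, 3), -58326), Rational(1, 2)) = Pow(Add(-138, -58326), Rational(1, 2)) = Pow(-58464, Rational(1, 2)) = Mul(12, I, Pow(406, Rational(1, 2)))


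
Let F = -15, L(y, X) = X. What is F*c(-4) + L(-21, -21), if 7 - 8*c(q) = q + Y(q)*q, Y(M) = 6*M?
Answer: 1107/8 ≈ 138.38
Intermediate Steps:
c(q) = 7/8 - 3*q²/4 - q/8 (c(q) = 7/8 - (q + (6*q)*q)/8 = 7/8 - (q + 6*q²)/8 = 7/8 + (-3*q²/4 - q/8) = 7/8 - 3*q²/4 - q/8)
F*c(-4) + L(-21, -21) = -15*(7/8 - ¾*(-4)² - ⅛*(-4)) - 21 = -15*(7/8 - ¾*16 + ½) - 21 = -15*(7/8 - 12 + ½) - 21 = -15*(-85/8) - 21 = 1275/8 - 21 = 1107/8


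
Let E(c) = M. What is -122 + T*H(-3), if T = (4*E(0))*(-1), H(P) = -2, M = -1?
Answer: -130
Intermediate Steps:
E(c) = -1
T = 4 (T = (4*(-1))*(-1) = -4*(-1) = 4)
-122 + T*H(-3) = -122 + 4*(-2) = -122 - 8 = -130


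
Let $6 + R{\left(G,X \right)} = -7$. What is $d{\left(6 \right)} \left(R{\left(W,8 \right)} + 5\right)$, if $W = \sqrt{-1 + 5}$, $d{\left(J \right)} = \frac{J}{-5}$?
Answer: $\frac{48}{5} \approx 9.6$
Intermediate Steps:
$d{\left(J \right)} = - \frac{J}{5}$ ($d{\left(J \right)} = J \left(- \frac{1}{5}\right) = - \frac{J}{5}$)
$W = 2$ ($W = \sqrt{4} = 2$)
$R{\left(G,X \right)} = -13$ ($R{\left(G,X \right)} = -6 - 7 = -13$)
$d{\left(6 \right)} \left(R{\left(W,8 \right)} + 5\right) = \left(- \frac{1}{5}\right) 6 \left(-13 + 5\right) = \left(- \frac{6}{5}\right) \left(-8\right) = \frac{48}{5}$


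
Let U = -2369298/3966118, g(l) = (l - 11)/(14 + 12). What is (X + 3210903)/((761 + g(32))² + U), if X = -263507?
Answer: 303932728546928/59845188512459 ≈ 5.0787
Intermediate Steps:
g(l) = -11/26 + l/26 (g(l) = (-11 + l)/26 = (-11 + l)*(1/26) = -11/26 + l/26)
U = -1184649/1983059 (U = -2369298*1/3966118 = -1184649/1983059 ≈ -0.59738)
(X + 3210903)/((761 + g(32))² + U) = (-263507 + 3210903)/((761 + (-11/26 + (1/26)*32))² - 1184649/1983059) = 2947396/((761 + (-11/26 + 16/13))² - 1184649/1983059) = 2947396/((761 + 21/26)² - 1184649/1983059) = 2947396/((19807/26)² - 1184649/1983059) = 2947396/(392317249/676 - 1184649/1983059) = 2947396/(59845188512459/103119068) = 2947396*(103119068/59845188512459) = 303932728546928/59845188512459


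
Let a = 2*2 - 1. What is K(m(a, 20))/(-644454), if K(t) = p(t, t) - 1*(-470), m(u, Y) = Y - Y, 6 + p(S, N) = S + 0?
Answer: -232/322227 ≈ -0.00071999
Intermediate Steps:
p(S, N) = -6 + S (p(S, N) = -6 + (S + 0) = -6 + S)
a = 3 (a = 4 - 1 = 3)
m(u, Y) = 0
K(t) = 464 + t (K(t) = (-6 + t) - 1*(-470) = (-6 + t) + 470 = 464 + t)
K(m(a, 20))/(-644454) = (464 + 0)/(-644454) = 464*(-1/644454) = -232/322227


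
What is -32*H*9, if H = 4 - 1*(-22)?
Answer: -7488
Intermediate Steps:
H = 26 (H = 4 + 22 = 26)
-32*H*9 = -32*26*9 = -832*9 = -7488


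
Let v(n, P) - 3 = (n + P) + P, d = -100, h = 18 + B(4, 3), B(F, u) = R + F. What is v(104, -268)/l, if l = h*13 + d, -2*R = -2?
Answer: -429/199 ≈ -2.1558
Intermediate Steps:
R = 1 (R = -1/2*(-2) = 1)
B(F, u) = 1 + F
h = 23 (h = 18 + (1 + 4) = 18 + 5 = 23)
v(n, P) = 3 + n + 2*P (v(n, P) = 3 + ((n + P) + P) = 3 + ((P + n) + P) = 3 + (n + 2*P) = 3 + n + 2*P)
l = 199 (l = 23*13 - 100 = 299 - 100 = 199)
v(104, -268)/l = (3 + 104 + 2*(-268))/199 = (3 + 104 - 536)*(1/199) = -429*1/199 = -429/199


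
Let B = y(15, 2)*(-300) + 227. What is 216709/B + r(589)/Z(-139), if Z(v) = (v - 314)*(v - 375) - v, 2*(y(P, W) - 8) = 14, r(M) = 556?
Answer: -50486703741/995527813 ≈ -50.714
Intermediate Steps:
y(P, W) = 15 (y(P, W) = 8 + (½)*14 = 8 + 7 = 15)
B = -4273 (B = 15*(-300) + 227 = -4500 + 227 = -4273)
Z(v) = -v + (-375 + v)*(-314 + v) (Z(v) = (-314 + v)*(-375 + v) - v = (-375 + v)*(-314 + v) - v = -v + (-375 + v)*(-314 + v))
216709/B + r(589)/Z(-139) = 216709/(-4273) + 556/(117750 + (-139)² - 690*(-139)) = 216709*(-1/4273) + 556/(117750 + 19321 + 95910) = -216709/4273 + 556/232981 = -50486703741/995527813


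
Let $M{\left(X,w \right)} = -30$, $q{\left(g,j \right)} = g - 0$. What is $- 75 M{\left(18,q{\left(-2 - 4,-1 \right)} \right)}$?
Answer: $2250$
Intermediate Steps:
$q{\left(g,j \right)} = g$ ($q{\left(g,j \right)} = g + 0 = g$)
$- 75 M{\left(18,q{\left(-2 - 4,-1 \right)} \right)} = - 75 \left(-30\right) = \left(-1\right) \left(-2250\right) = 2250$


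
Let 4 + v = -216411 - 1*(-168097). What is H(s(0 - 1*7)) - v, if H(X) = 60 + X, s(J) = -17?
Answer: 48361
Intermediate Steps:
v = -48318 (v = -4 + (-216411 - 1*(-168097)) = -4 + (-216411 + 168097) = -4 - 48314 = -48318)
H(s(0 - 1*7)) - v = (60 - 17) - 1*(-48318) = 43 + 48318 = 48361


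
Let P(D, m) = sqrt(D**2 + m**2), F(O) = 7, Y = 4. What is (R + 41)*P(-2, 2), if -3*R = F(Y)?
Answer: 232*sqrt(2)/3 ≈ 109.37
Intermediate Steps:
R = -7/3 (R = -1/3*7 = -7/3 ≈ -2.3333)
(R + 41)*P(-2, 2) = (-7/3 + 41)*sqrt((-2)**2 + 2**2) = 116*sqrt(4 + 4)/3 = 116*sqrt(8)/3 = 116*(2*sqrt(2))/3 = 232*sqrt(2)/3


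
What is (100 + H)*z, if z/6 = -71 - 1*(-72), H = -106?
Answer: -36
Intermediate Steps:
z = 6 (z = 6*(-71 - 1*(-72)) = 6*(-71 + 72) = 6*1 = 6)
(100 + H)*z = (100 - 106)*6 = -6*6 = -36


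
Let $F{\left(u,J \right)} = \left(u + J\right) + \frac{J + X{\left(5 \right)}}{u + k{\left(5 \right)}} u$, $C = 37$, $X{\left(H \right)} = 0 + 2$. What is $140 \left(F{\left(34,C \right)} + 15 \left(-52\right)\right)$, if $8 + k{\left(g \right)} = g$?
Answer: $- \frac{2891420}{31} \approx -93272.0$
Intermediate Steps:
$k{\left(g \right)} = -8 + g$
$X{\left(H \right)} = 2$
$F{\left(u,J \right)} = J + u + \frac{u \left(2 + J\right)}{-3 + u}$ ($F{\left(u,J \right)} = \left(u + J\right) + \frac{J + 2}{u + \left(-8 + 5\right)} u = \left(J + u\right) + \frac{2 + J}{u - 3} u = \left(J + u\right) + \frac{2 + J}{-3 + u} u = \left(J + u\right) + \frac{u \left(2 + J\right)}{-3 + u} = J + u + \frac{u \left(2 + J\right)}{-3 + u}$)
$140 \left(F{\left(34,C \right)} + 15 \left(-52\right)\right) = 140 \left(\frac{34^{2} - 34 - 111 + 2 \cdot 37 \cdot 34}{-3 + 34} + 15 \left(-52\right)\right) = 140 \left(\frac{1156 - 34 - 111 + 2516}{31} - 780\right) = 140 \left(\frac{1}{31} \cdot 3527 - 780\right) = 140 \left(\frac{3527}{31} - 780\right) = 140 \left(- \frac{20653}{31}\right) = - \frac{2891420}{31}$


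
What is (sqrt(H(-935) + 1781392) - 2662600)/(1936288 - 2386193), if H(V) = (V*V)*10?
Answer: 532520/89981 - sqrt(10523642)/449905 ≈ 5.9109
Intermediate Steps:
H(V) = 10*V**2 (H(V) = V**2*10 = 10*V**2)
(sqrt(H(-935) + 1781392) - 2662600)/(1936288 - 2386193) = (sqrt(10*(-935)**2 + 1781392) - 2662600)/(1936288 - 2386193) = (sqrt(10*874225 + 1781392) - 2662600)/(-449905) = (sqrt(8742250 + 1781392) - 2662600)*(-1/449905) = (sqrt(10523642) - 2662600)*(-1/449905) = (-2662600 + sqrt(10523642))*(-1/449905) = 532520/89981 - sqrt(10523642)/449905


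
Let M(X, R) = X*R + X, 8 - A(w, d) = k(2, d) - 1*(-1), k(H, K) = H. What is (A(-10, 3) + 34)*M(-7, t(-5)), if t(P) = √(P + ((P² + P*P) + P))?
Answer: -273 - 546*√10 ≈ -1999.6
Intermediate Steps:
A(w, d) = 5 (A(w, d) = 8 - (2 - 1*(-1)) = 8 - (2 + 1) = 8 - 1*3 = 8 - 3 = 5)
t(P) = √(2*P + 2*P²) (t(P) = √(P + ((P² + P²) + P)) = √(P + (2*P² + P)) = √(P + (P + 2*P²)) = √(2*P + 2*P²))
M(X, R) = X + R*X (M(X, R) = R*X + X = X + R*X)
(A(-10, 3) + 34)*M(-7, t(-5)) = (5 + 34)*(-7*(1 + √2*√(-5*(1 - 5)))) = 39*(-7*(1 + √2*√(-5*(-4)))) = 39*(-7*(1 + √2*√20)) = 39*(-7*(1 + √2*(2*√5))) = 39*(-7*(1 + 2*√10)) = 39*(-7 - 14*√10) = -273 - 546*√10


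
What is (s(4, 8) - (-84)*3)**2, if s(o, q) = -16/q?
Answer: 62500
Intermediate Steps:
(s(4, 8) - (-84)*3)**2 = (-16/8 - (-84)*3)**2 = (-16*1/8 - 7*(-36))**2 = (-2 + 252)**2 = 250**2 = 62500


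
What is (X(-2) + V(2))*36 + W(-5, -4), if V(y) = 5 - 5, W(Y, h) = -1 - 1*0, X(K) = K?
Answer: -73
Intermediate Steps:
W(Y, h) = -1 (W(Y, h) = -1 + 0 = -1)
V(y) = 0
(X(-2) + V(2))*36 + W(-5, -4) = (-2 + 0)*36 - 1 = -2*36 - 1 = -72 - 1 = -73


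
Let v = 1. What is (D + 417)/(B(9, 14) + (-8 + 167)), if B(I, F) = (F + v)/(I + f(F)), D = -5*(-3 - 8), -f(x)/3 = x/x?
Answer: 944/323 ≈ 2.9226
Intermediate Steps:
f(x) = -3 (f(x) = -3*x/x = -3*1 = -3)
D = 55 (D = -5*(-11) = 55)
B(I, F) = (1 + F)/(-3 + I) (B(I, F) = (F + 1)/(I - 3) = (1 + F)/(-3 + I))
(D + 417)/(B(9, 14) + (-8 + 167)) = (55 + 417)/((1 + 14)/(-3 + 9) + (-8 + 167)) = 472/(15/6 + 159) = 472/((⅙)*15 + 159) = 472/(5/2 + 159) = 472/(323/2) = 472*(2/323) = 944/323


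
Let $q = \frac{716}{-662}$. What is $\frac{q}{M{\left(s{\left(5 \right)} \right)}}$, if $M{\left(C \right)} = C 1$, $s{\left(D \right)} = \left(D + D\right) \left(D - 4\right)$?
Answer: $- \frac{179}{1655} \approx -0.10816$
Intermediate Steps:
$q = - \frac{358}{331}$ ($q = 716 \left(- \frac{1}{662}\right) = - \frac{358}{331} \approx -1.0816$)
$s{\left(D \right)} = 2 D \left(-4 + D\right)$
$M{\left(C \right)} = C$
$\frac{q}{M{\left(s{\left(5 \right)} \right)}} = - \frac{358}{331 \cdot 2 \cdot 5 \left(-4 + 5\right)} = - \frac{358}{331 \cdot 2 \cdot 5 \cdot 1} = - \frac{358}{331 \cdot 10} = \left(- \frac{358}{331}\right) \frac{1}{10} = - \frac{179}{1655}$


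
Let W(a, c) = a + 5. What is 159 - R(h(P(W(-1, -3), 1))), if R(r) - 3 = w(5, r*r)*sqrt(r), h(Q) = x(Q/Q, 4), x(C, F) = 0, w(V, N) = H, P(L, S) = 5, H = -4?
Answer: 156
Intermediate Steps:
W(a, c) = 5 + a
w(V, N) = -4
h(Q) = 0
R(r) = 3 - 4*sqrt(r)
159 - R(h(P(W(-1, -3), 1))) = 159 - (3 - 4*sqrt(0)) = 159 - (3 - 4*0) = 159 - (3 + 0) = 159 - 1*3 = 159 - 3 = 156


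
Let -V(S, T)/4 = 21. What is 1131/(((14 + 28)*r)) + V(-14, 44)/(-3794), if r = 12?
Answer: 103175/45528 ≈ 2.2662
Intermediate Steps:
V(S, T) = -84 (V(S, T) = -4*21 = -84)
1131/(((14 + 28)*r)) + V(-14, 44)/(-3794) = 1131/(((14 + 28)*12)) - 84/(-3794) = 1131/((42*12)) - 84*(-1/3794) = 1131/504 + 6/271 = 1131*(1/504) + 6/271 = 377/168 + 6/271 = 103175/45528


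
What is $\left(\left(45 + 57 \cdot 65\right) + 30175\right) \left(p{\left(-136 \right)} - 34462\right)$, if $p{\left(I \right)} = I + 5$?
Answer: $-1173567525$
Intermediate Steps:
$p{\left(I \right)} = 5 + I$
$\left(\left(45 + 57 \cdot 65\right) + 30175\right) \left(p{\left(-136 \right)} - 34462\right) = \left(\left(45 + 57 \cdot 65\right) + 30175\right) \left(\left(5 - 136\right) - 34462\right) = \left(\left(45 + 3705\right) + 30175\right) \left(-131 - 34462\right) = \left(3750 + 30175\right) \left(-34593\right) = 33925 \left(-34593\right) = -1173567525$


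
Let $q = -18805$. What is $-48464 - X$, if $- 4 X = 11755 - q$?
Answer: $-40824$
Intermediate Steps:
$X = -7640$ ($X = - \frac{11755 - -18805}{4} = - \frac{11755 + 18805}{4} = \left(- \frac{1}{4}\right) 30560 = -7640$)
$-48464 - X = -48464 - -7640 = -48464 + 7640 = -40824$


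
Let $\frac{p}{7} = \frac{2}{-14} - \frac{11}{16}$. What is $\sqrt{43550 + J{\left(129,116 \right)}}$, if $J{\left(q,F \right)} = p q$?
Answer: $\frac{\sqrt{684803}}{4} \approx 206.88$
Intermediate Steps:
$p = - \frac{93}{16}$ ($p = 7 \left(\frac{2}{-14} - \frac{11}{16}\right) = 7 \left(2 \left(- \frac{1}{14}\right) - \frac{11}{16}\right) = 7 \left(- \frac{1}{7} - \frac{11}{16}\right) = 7 \left(- \frac{93}{112}\right) = - \frac{93}{16} \approx -5.8125$)
$J{\left(q,F \right)} = - \frac{93 q}{16}$
$\sqrt{43550 + J{\left(129,116 \right)}} = \sqrt{43550 - \frac{11997}{16}} = \sqrt{\frac{684803}{16}} = \frac{\sqrt{684803}}{4}$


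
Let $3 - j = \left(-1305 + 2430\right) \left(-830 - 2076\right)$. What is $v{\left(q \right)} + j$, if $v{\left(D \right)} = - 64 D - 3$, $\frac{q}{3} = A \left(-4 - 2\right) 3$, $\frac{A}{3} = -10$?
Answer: $3165570$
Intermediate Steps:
$A = -30$ ($A = 3 \left(-10\right) = -30$)
$q = 1620$ ($q = 3 \left(- 30 \left(-4 - 2\right) 3\right) = 3 \left(- 30 \left(\left(-6\right) 3\right)\right) = 3 \left(\left(-30\right) \left(-18\right)\right) = 3 \cdot 540 = 1620$)
$v{\left(D \right)} = -3 - 64 D$
$j = 3269253$ ($j = 3 - \left(-1305 + 2430\right) \left(-830 - 2076\right) = 3 - 1125 \left(-2906\right) = 3 - -3269250 = 3 + 3269250 = 3269253$)
$v{\left(q \right)} + j = \left(-3 - 103680\right) + 3269253 = -103683 + 3269253 = 3165570$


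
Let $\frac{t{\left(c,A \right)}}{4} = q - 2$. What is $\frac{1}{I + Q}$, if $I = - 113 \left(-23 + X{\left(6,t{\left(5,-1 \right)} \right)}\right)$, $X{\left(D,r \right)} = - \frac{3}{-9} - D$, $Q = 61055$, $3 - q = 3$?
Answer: $\frac{3}{192883} \approx 1.5553 \cdot 10^{-5}$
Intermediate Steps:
$q = 0$ ($q = 3 - 3 = 0$)
$t{\left(c,A \right)} = -8$ ($t{\left(c,A \right)} = 4 \left(0 - 2\right) = 4 \left(-2\right) = -8$)
$X{\left(D,r \right)} = \frac{1}{3} - D$ ($X{\left(D,r \right)} = \left(-3\right) \left(- \frac{1}{9}\right) - D = \frac{1}{3} - D$)
$I = \frac{9718}{3}$ ($I = - 113 \left(-23 + \left(\frac{1}{3} - 6\right)\right) = - 113 \left(-23 - \frac{17}{3}\right) = \left(-113\right) \left(- \frac{86}{3}\right) = \frac{9718}{3} \approx 3239.3$)
$\frac{1}{I + Q} = \frac{1}{\frac{9718}{3} + 61055} = \frac{1}{\frac{192883}{3}} = \frac{3}{192883}$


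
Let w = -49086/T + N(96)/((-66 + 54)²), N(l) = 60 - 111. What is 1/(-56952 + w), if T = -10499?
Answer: -503952/28698896659 ≈ -1.7560e-5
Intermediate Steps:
N(l) = -51
w = 2177645/503952 (w = -49086/(-10499) - 51/(-66 + 54)² = -49086*(-1/10499) - 51/((-12)²) = 49086/10499 - 51/144 = 49086/10499 - 51*1/144 = 49086/10499 - 17/48 = 2177645/503952 ≈ 4.3211)
1/(-56952 + w) = 1/(-56952 + 2177645/503952) = 1/(-28698896659/503952) = -503952/28698896659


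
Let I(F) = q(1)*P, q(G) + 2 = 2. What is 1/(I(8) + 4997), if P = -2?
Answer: 1/4997 ≈ 0.00020012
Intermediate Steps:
q(G) = 0 (q(G) = -2 + 2 = 0)
I(F) = 0 (I(F) = 0*(-2) = 0)
1/(I(8) + 4997) = 1/(0 + 4997) = 1/4997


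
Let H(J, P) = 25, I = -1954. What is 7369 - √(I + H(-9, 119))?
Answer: 7369 - I*√1929 ≈ 7369.0 - 43.92*I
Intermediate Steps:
7369 - √(I + H(-9, 119)) = 7369 - √(-1954 + 25) = 7369 - √(-1929) = 7369 - I*√1929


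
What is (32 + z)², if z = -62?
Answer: 900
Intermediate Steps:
(32 + z)² = (32 - 62)² = (-30)² = 900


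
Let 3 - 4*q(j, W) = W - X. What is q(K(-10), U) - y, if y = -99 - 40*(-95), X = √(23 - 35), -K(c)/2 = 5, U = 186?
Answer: -14987/4 + I*√3/2 ≈ -3746.8 + 0.86602*I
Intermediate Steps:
K(c) = -10 (K(c) = -2*5 = -10)
X = 2*I*√3 (X = √(-12) = 2*I*√3 ≈ 3.4641*I)
q(j, W) = ¾ - W/4 + I*√3/2 (q(j, W) = ¾ - (W - 2*I*√3)/4 = ¾ + (-W/4 + I*√3/2) = ¾ - W/4 + I*√3/2)
y = 3701 (y = -99 + 3800 = 3701)
q(K(-10), U) - y = (¾ - ¼*186 + I*√3/2) - 1*3701 = (¾ - 93/2 + I*√3/2) - 3701 = (-183/4 + I*√3/2) - 3701 = -14987/4 + I*√3/2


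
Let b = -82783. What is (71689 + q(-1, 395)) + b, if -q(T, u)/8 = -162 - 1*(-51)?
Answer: -10206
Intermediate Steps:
q(T, u) = 888 (q(T, u) = -8*(-162 - 1*(-51)) = -8*(-162 + 51) = -8*(-111) = 888)
(71689 + q(-1, 395)) + b = (71689 + 888) - 82783 = 72577 - 82783 = -10206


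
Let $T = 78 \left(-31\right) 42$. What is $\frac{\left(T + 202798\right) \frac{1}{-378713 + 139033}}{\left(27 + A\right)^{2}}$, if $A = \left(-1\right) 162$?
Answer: $- \frac{50621}{2184084000} \approx -2.3177 \cdot 10^{-5}$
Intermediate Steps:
$A = -162$
$T = -101556$ ($T = \left(-2418\right) 42 = -101556$)
$\frac{\left(T + 202798\right) \frac{1}{-378713 + 139033}}{\left(27 + A\right)^{2}} = \frac{\left(-101556 + 202798\right) \frac{1}{-378713 + 139033}}{\left(27 - 162\right)^{2}} = \frac{101242 \frac{1}{-239680}}{\left(-135\right)^{2}} = \frac{101242 \left(- \frac{1}{239680}\right)}{18225} = \left(- \frac{50621}{119840}\right) \frac{1}{18225} = - \frac{50621}{2184084000}$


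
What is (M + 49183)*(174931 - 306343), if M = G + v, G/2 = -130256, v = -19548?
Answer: 30340008324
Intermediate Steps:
G = -260512 (G = 2*(-130256) = -260512)
M = -280060 (M = -260512 - 19548 = -280060)
(M + 49183)*(174931 - 306343) = (-280060 + 49183)*(174931 - 306343) = -230877*(-131412) = 30340008324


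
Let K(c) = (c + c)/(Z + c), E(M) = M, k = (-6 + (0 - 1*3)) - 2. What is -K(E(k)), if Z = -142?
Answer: -22/153 ≈ -0.14379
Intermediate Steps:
k = -11 (k = (-6 + (0 - 3)) - 2 = (-6 - 3) - 2 = -9 - 2 = -11)
K(c) = 2*c/(-142 + c) (K(c) = (c + c)/(-142 + c) = (2*c)/(-142 + c) = 2*c/(-142 + c))
-K(E(k)) = -2*(-11)/(-142 - 11) = -2*(-11)/(-153) = -2*(-11)*(-1)/153 = -1*22/153 = -22/153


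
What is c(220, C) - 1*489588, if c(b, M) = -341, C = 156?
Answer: -489929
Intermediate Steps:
c(220, C) - 1*489588 = -341 - 1*489588 = -341 - 489588 = -489929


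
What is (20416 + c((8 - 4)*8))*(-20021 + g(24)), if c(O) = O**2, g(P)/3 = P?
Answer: -427706560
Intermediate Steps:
g(P) = 3*P
(20416 + c((8 - 4)*8))*(-20021 + g(24)) = (20416 + ((8 - 4)*8)**2)*(-20021 + 3*24) = (20416 + (4*8)**2)*(-20021 + 72) = (20416 + 32**2)*(-19949) = (20416 + 1024)*(-19949) = 21440*(-19949) = -427706560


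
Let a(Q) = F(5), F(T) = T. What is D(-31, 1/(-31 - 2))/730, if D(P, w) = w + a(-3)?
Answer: 82/12045 ≈ 0.0068078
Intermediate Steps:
a(Q) = 5
D(P, w) = 5 + w (D(P, w) = w + 5 = 5 + w)
D(-31, 1/(-31 - 2))/730 = (5 + 1/(-31 - 2))/730 = (5 + 1/(-33))*(1/730) = (5 - 1/33)*(1/730) = (164/33)*(1/730) = 82/12045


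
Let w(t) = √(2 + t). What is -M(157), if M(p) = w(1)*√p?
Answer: -√471 ≈ -21.703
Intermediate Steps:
M(p) = √3*√p (M(p) = √(2 + 1)*√p = √3*√p)
-M(157) = -√3*√157 = -√471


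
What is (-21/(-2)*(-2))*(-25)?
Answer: 525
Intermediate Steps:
(-21/(-2)*(-2))*(-25) = (-21*(-½)*(-2))*(-25) = ((21/2)*(-2))*(-25) = -21*(-25) = 525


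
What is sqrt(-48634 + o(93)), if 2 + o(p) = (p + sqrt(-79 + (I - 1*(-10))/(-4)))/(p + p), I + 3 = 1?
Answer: sqrt(-186954862 + 186*I)/62 ≈ 0.0001097 + 220.53*I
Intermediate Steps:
I = -2 (I = -3 + 1 = -2)
o(p) = -2 + (p + 9*I)/(2*p) (o(p) = -2 + (p + sqrt(-79 + (-2 - 1*(-10))/(-4)))/(p + p) = -2 + (p + sqrt(-79 + (-2 + 10)*(-1/4)))/((2*p)) = -2 + (p + sqrt(-79 + 8*(-1/4)))*(1/(2*p)) = -2 + (p + sqrt(-79 - 2))*(1/(2*p)) = -2 + (p + sqrt(-81))*(1/(2*p)) = -2 + (p + 9*I)*(1/(2*p)) = -2 + (p + 9*I)/(2*p))
sqrt(-48634 + o(93)) = sqrt(-48634 + (3/2)*(-1*93 + 3*I)/93) = sqrt(-48634 + (3/2)*(1/93)*(-93 + 3*I)) = sqrt(-48634 + (-3/2 + 3*I/62)) = sqrt(-97271/2 + 3*I/62)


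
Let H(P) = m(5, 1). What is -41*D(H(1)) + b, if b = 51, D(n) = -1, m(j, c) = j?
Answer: 92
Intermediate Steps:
H(P) = 5
-41*D(H(1)) + b = -41*(-1) + 51 = 41 + 51 = 92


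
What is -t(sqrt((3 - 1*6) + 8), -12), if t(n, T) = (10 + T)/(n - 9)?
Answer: -9/38 - sqrt(5)/38 ≈ -0.29569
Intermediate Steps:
t(n, T) = (10 + T)/(-9 + n)
-t(sqrt((3 - 1*6) + 8), -12) = -(10 - 12)/(-9 + sqrt((3 - 1*6) + 8)) = -(-2)/(-9 + sqrt((3 - 6) + 8)) = -(-2)/(-9 + sqrt(-3 + 8)) = -(-2)/(-9 + sqrt(5)) = 2/(-9 + sqrt(5))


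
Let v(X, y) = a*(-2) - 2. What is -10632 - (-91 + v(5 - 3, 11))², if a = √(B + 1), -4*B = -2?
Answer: -19287 - 186*√6 ≈ -19743.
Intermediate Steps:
B = ½ (B = -¼*(-2) = ½ ≈ 0.50000)
a = √6/2 (a = √(½ + 1) = √(3/2) = √6/2 ≈ 1.2247)
v(X, y) = -2 - √6 (v(X, y) = (√6/2)*(-2) - 2 = -√6 - 2 = -2 - √6)
-10632 - (-91 + v(5 - 3, 11))² = -10632 - (-91 + (-2 - √6))² = -10632 - (-93 - √6)²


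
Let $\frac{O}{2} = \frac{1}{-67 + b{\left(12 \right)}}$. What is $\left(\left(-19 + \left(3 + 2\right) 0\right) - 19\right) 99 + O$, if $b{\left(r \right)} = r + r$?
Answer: $- \frac{161768}{43} \approx -3762.0$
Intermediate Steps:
$b{\left(r \right)} = 2 r$
$O = - \frac{2}{43}$ ($O = \frac{2}{-67 + 2 \cdot 12} = \frac{2}{-67 + 24} = \frac{2}{-43} = 2 \left(- \frac{1}{43}\right) = - \frac{2}{43} \approx -0.046512$)
$\left(\left(-19 + \left(3 + 2\right) 0\right) - 19\right) 99 + O = \left(\left(-19 + \left(3 + 2\right) 0\right) - 19\right) 99 - \frac{2}{43} = \left(\left(-19 + 5 \cdot 0\right) - 19\right) 99 - \frac{2}{43} = \left(\left(-19 + 0\right) - 19\right) 99 - \frac{2}{43} = \left(-19 - 19\right) 99 - \frac{2}{43} = \left(-38\right) 99 - \frac{2}{43} = -3762 - \frac{2}{43} = - \frac{161768}{43}$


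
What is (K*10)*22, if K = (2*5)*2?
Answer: 4400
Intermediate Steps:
K = 20 (K = 10*2 = 20)
(K*10)*22 = (20*10)*22 = 200*22 = 4400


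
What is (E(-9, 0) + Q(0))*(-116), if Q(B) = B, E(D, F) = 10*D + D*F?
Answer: 10440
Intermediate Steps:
(E(-9, 0) + Q(0))*(-116) = (-9*(10 + 0) + 0)*(-116) = (-9*10 + 0)*(-116) = (-90 + 0)*(-116) = -90*(-116) = 10440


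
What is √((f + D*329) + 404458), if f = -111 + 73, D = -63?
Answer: √383693 ≈ 619.43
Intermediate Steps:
f = -38
√((f + D*329) + 404458) = √((-38 - 63*329) + 404458) = √((-38 - 20727) + 404458) = √(-20765 + 404458) = √383693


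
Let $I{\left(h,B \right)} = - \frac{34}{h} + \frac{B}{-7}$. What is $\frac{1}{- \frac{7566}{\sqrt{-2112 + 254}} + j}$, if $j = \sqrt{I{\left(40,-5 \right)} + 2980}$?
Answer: $\frac{65030}{929 \sqrt{14601335} + 264810 i \sqrt{1858}} \approx 0.0016155 - 0.0051947 i$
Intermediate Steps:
$I{\left(h,B \right)} = - \frac{34}{h} - \frac{B}{7}$ ($I{\left(h,B \right)} = - \frac{34}{h} + B \left(- \frac{1}{7}\right) = - \frac{34}{h} - \frac{B}{7}$)
$j = \frac{\sqrt{14601335}}{70}$ ($j = \sqrt{\left(- \frac{34}{40} - - \frac{5}{7}\right) + 2980} = \sqrt{\left(\left(-34\right) \frac{1}{40} + \frac{5}{7}\right) + 2980} = \sqrt{\left(- \frac{17}{20} + \frac{5}{7}\right) + 2980} = \sqrt{- \frac{19}{140} + 2980} = \sqrt{\frac{417181}{140}} = \frac{\sqrt{14601335}}{70} \approx 54.588$)
$\frac{1}{- \frac{7566}{\sqrt{-2112 + 254}} + j} = \frac{1}{- \frac{7566}{\sqrt{-2112 + 254}} + \frac{\sqrt{14601335}}{70}} = \frac{1}{- \frac{7566}{\sqrt{-1858}} + \frac{\sqrt{14601335}}{70}} = \frac{1}{- \frac{7566}{i \sqrt{1858}} + \frac{\sqrt{14601335}}{70}} = \frac{1}{- 7566 \left(- \frac{i \sqrt{1858}}{1858}\right) + \frac{\sqrt{14601335}}{70}} = \frac{1}{\frac{3783 i \sqrt{1858}}{929} + \frac{\sqrt{14601335}}{70}} = \frac{1}{\frac{\sqrt{14601335}}{70} + \frac{3783 i \sqrt{1858}}{929}}$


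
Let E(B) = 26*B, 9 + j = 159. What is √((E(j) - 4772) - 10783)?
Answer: 3*I*√1295 ≈ 107.96*I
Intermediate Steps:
j = 150 (j = -9 + 159 = 150)
√((E(j) - 4772) - 10783) = √((26*150 - 4772) - 10783) = √((3900 - 4772) - 10783) = √(-872 - 10783) = √(-11655) = 3*I*√1295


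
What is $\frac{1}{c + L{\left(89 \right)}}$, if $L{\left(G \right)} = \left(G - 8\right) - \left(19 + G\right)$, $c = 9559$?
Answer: $\frac{1}{9532} \approx 0.00010491$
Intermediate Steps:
$L{\left(G \right)} = -27$ ($L{\left(G \right)} = \left(-8 + G\right) - \left(19 + G\right) = -27$)
$\frac{1}{c + L{\left(89 \right)}} = \frac{1}{9559 - 27} = \frac{1}{9532}$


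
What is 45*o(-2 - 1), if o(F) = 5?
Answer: 225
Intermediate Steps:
45*o(-2 - 1) = 45*5 = 225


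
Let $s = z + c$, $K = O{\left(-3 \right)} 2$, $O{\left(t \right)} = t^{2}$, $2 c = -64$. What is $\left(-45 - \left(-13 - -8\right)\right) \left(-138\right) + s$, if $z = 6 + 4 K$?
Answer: $5566$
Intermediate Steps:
$c = -32$ ($c = \frac{1}{2} \left(-64\right) = -32$)
$K = 18$ ($K = \left(-3\right)^{2} \cdot 2 = 9 \cdot 2 = 18$)
$z = 78$ ($z = 6 + 4 \cdot 18 = 6 + 72 = 78$)
$s = 46$ ($s = 78 - 32 = 46$)
$\left(-45 - \left(-13 - -8\right)\right) \left(-138\right) + s = \left(-45 - \left(-13 - -8\right)\right) \left(-138\right) + 46 = \left(-45 - \left(-13 + 8\right)\right) \left(-138\right) + 46 = \left(-45 - -5\right) \left(-138\right) + 46 = \left(-45 + 5\right) \left(-138\right) + 46 = \left(-40\right) \left(-138\right) + 46 = 5520 + 46 = 5566$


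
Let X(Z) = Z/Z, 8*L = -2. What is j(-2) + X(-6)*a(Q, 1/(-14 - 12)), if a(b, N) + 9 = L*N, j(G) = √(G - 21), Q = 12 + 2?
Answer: -935/104 + I*√23 ≈ -8.9904 + 4.7958*I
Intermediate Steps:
L = -¼ (L = (⅛)*(-2) = -¼ ≈ -0.25000)
Q = 14
X(Z) = 1
j(G) = √(-21 + G)
a(b, N) = -9 - N/4
j(-2) + X(-6)*a(Q, 1/(-14 - 12)) = √(-21 - 2) + 1*(-9 - 1/(4*(-14 - 12))) = √(-23) + 1*(-9 - ¼/(-26)) = I*√23 + 1*(-9 - ¼*(-1/26)) = I*√23 + 1*(-9 + 1/104) = I*√23 + 1*(-935/104) = I*√23 - 935/104 = -935/104 + I*√23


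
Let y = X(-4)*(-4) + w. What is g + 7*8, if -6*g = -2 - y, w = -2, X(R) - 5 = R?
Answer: 166/3 ≈ 55.333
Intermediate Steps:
X(R) = 5 + R
y = -6 (y = (5 - 4)*(-4) - 2 = 1*(-4) - 2 = -4 - 2 = -6)
g = -⅔ (g = -(-2 - 1*(-6))/6 = -(-2 + 6)/6 = -⅙*4 = -⅔ ≈ -0.66667)
g + 7*8 = -⅔ + 7*8 = -⅔ + 56 = 166/3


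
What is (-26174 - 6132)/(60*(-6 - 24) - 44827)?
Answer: 32306/46627 ≈ 0.69286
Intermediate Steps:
(-26174 - 6132)/(60*(-6 - 24) - 44827) = -32306/(60*(-30) - 44827) = -32306/(-1800 - 44827) = -32306/(-46627) = -32306*(-1/46627) = 32306/46627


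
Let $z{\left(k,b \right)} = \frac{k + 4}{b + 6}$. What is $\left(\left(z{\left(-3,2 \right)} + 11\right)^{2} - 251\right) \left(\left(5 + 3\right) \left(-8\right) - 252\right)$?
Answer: $\frac{643297}{16} \approx 40206.0$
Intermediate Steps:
$z{\left(k,b \right)} = \frac{4 + k}{6 + b}$
$\left(\left(z{\left(-3,2 \right)} + 11\right)^{2} - 251\right) \left(\left(5 + 3\right) \left(-8\right) - 252\right) = \left(\left(\frac{4 - 3}{6 + 2} + 11\right)^{2} - 251\right) \left(\left(5 + 3\right) \left(-8\right) - 252\right) = \left(\left(\frac{1}{8} \cdot 1 + 11\right)^{2} - 251\right) \left(8 \left(-8\right) - 252\right) = \left(\left(\frac{1}{8} \cdot 1 + 11\right)^{2} - 251\right) \left(-64 - 252\right) = \left(\left(\frac{1}{8} + 11\right)^{2} - 251\right) \left(-316\right) = \left(\left(\frac{89}{8}\right)^{2} - 251\right) \left(-316\right) = \left(\frac{7921}{64} - 251\right) \left(-316\right) = \left(- \frac{8143}{64}\right) \left(-316\right) = \frac{643297}{16}$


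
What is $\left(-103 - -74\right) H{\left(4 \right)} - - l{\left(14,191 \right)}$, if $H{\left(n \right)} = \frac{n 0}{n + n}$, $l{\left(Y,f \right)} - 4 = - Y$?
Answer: $-10$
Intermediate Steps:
$l{\left(Y,f \right)} = 4 - Y$
$H{\left(n \right)} = 0$ ($H{\left(n \right)} = \frac{0}{2 n} = 0 \frac{1}{2 n} = 0$)
$\left(-103 - -74\right) H{\left(4 \right)} - - l{\left(14,191 \right)} = \left(-103 - -74\right) 0 - - (4 - 14) = \left(-103 + 74\right) 0 - - (4 - 14) = \left(-29\right) 0 - \left(-1\right) \left(-10\right) = 0 - 10 = -10$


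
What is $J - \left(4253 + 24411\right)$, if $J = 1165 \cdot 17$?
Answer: $-8859$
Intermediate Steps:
$J = 19805$
$J - \left(4253 + 24411\right) = 19805 - \left(4253 + 24411\right) = 19805 - 28664 = -8859$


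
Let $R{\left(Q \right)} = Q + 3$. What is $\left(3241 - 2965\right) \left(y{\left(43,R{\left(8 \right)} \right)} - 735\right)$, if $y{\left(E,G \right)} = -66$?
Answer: $-221076$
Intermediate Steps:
$R{\left(Q \right)} = 3 + Q$
$\left(3241 - 2965\right) \left(y{\left(43,R{\left(8 \right)} \right)} - 735\right) = \left(3241 - 2965\right) \left(-66 - 735\right) = 276 \left(-801\right) = -221076$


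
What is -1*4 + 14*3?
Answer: 38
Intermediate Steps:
-1*4 + 14*3 = -4 + 42 = 38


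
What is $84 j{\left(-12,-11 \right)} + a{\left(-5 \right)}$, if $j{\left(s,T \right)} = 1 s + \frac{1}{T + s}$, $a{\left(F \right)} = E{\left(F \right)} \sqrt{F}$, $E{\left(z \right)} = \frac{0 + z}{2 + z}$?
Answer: $- \frac{23268}{23} + \frac{5 i \sqrt{5}}{3} \approx -1011.7 + 3.7268 i$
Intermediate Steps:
$E{\left(z \right)} = \frac{z}{2 + z}$
$a{\left(F \right)} = \frac{F^{\frac{3}{2}}}{2 + F}$ ($a{\left(F \right)} = \frac{F}{2 + F} \sqrt{F} = \frac{F^{\frac{3}{2}}}{2 + F}$)
$j{\left(s,T \right)} = s + \frac{1}{T + s}$
$84 j{\left(-12,-11 \right)} + a{\left(-5 \right)} = 84 \frac{1 + \left(-12\right)^{2} - -132}{-11 - 12} + \frac{\left(-5\right)^{\frac{3}{2}}}{2 - 5} = 84 \frac{1 + 144 + 132}{-23} + \frac{\left(-5\right) i \sqrt{5}}{-3} = 84 \left(\left(- \frac{1}{23}\right) 277\right) + - 5 i \sqrt{5} \left(- \frac{1}{3}\right) = 84 \left(- \frac{277}{23}\right) + \frac{5 i \sqrt{5}}{3} = - \frac{23268}{23} + \frac{5 i \sqrt{5}}{3}$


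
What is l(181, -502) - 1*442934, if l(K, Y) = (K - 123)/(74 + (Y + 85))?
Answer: -151926420/343 ≈ -4.4293e+5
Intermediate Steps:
l(K, Y) = (-123 + K)/(159 + Y) (l(K, Y) = (-123 + K)/(74 + (85 + Y)) = (-123 + K)/(159 + Y))
l(181, -502) - 1*442934 = (-123 + 181)/(159 - 502) - 1*442934 = 58/(-343) - 442934 = -1/343*58 - 442934 = -58/343 - 442934 = -151926420/343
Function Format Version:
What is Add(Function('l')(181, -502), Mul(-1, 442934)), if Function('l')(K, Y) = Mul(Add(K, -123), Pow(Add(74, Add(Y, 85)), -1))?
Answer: Rational(-151926420, 343) ≈ -4.4293e+5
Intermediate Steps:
Function('l')(K, Y) = Mul(Pow(Add(159, Y), -1), Add(-123, K)) (Function('l')(K, Y) = Mul(Add(-123, K), Pow(Add(74, Add(85, Y)), -1)) = Mul(Add(-123, K), Pow(Add(159, Y), -1)) = Mul(Pow(Add(159, Y), -1), Add(-123, K)))
Add(Function('l')(181, -502), Mul(-1, 442934)) = Add(Mul(Pow(Add(159, -502), -1), Add(-123, 181)), Mul(-1, 442934)) = Add(Mul(Pow(-343, -1), 58), -442934) = Add(Mul(Rational(-1, 343), 58), -442934) = Add(Rational(-58, 343), -442934) = Rational(-151926420, 343)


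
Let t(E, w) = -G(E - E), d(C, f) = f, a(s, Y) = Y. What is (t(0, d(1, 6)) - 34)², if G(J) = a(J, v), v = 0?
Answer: 1156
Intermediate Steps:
G(J) = 0
t(E, w) = 0 (t(E, w) = -1*0 = 0)
(t(0, d(1, 6)) - 34)² = (0 - 34)² = (-34)² = 1156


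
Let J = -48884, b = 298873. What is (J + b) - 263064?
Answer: -13075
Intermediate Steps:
(J + b) - 263064 = (-48884 + 298873) - 263064 = 249989 - 263064 = -13075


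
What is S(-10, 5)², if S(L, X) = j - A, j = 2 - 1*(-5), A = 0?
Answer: 49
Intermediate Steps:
j = 7 (j = 2 + 5 = 7)
S(L, X) = 7 (S(L, X) = 7 - 1*0 = 7 + 0 = 7)
S(-10, 5)² = 7² = 49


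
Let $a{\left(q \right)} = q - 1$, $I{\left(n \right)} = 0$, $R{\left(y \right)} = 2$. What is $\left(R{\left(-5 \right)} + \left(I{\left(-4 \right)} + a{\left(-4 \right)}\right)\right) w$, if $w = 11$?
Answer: $-33$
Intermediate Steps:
$a{\left(q \right)} = -1 + q$ ($a{\left(q \right)} = q - 1 = -1 + q$)
$\left(R{\left(-5 \right)} + \left(I{\left(-4 \right)} + a{\left(-4 \right)}\right)\right) w = \left(2 + \left(0 - 5\right)\right) 11 = \left(2 - 5\right) 11 = \left(-3\right) 11 = -33$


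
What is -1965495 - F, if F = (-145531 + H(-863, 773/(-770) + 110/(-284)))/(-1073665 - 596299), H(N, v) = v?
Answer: -44860917770434107/22824232970 ≈ -1.9655e+6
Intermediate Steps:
F = 1989063957/22824232970 (F = (-145531 + (773/(-770) + 110/(-284)))/(-1073665 - 596299) = (-145531 + (773*(-1/770) + 110*(-1/284)))/(-1669964) = (-145531 + (-773/770 - 55/142))*(-1/1669964) = (-145531 - 38029/27335)*(-1/1669964) = -3978127914/27335*(-1/1669964) = 1989063957/22824232970 ≈ 0.087147)
-1965495 - F = -1965495 - 1*1989063957/22824232970 = -1965495 - 1989063957/22824232970 = -44860917770434107/22824232970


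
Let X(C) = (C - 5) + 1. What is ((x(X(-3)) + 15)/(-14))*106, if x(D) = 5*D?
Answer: 1060/7 ≈ 151.43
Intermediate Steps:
X(C) = -4 + C (X(C) = (-5 + C) + 1 = -4 + C)
((x(X(-3)) + 15)/(-14))*106 = ((5*(-4 - 3) + 15)/(-14))*106 = -(5*(-7) + 15)/14*106 = -(-35 + 15)/14*106 = -1/14*(-20)*106 = (10/7)*106 = 1060/7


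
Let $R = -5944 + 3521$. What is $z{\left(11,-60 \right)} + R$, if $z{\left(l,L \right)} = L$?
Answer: $-2483$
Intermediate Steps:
$R = -2423$
$z{\left(11,-60 \right)} + R = -60 - 2423 = -2483$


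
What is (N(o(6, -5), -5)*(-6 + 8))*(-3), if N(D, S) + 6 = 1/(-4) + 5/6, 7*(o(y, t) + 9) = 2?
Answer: 65/2 ≈ 32.500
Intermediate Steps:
o(y, t) = -61/7 (o(y, t) = -9 + (⅐)*2 = -9 + 2/7 = -61/7)
N(D, S) = -65/12 (N(D, S) = -6 + (1/(-4) + 5/6) = -6 + (1*(-¼) + 5*(⅙)) = -6 + (-¼ + ⅚) = -6 + 7/12 = -65/12)
(N(o(6, -5), -5)*(-6 + 8))*(-3) = -65*(-6 + 8)/12*(-3) = -65/12*2*(-3) = -65/6*(-3) = 65/2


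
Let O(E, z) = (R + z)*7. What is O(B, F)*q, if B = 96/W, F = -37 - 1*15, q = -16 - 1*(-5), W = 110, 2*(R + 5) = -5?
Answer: 9163/2 ≈ 4581.5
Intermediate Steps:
R = -15/2 (R = -5 + (1/2)*(-5) = -5 - 5/2 = -15/2 ≈ -7.5000)
q = -11 (q = -16 + 5 = -11)
F = -52 (F = -37 - 15 = -52)
B = 48/55 (B = 96/110 = 96*(1/110) = 48/55 ≈ 0.87273)
O(E, z) = -105/2 + 7*z (O(E, z) = (-15/2 + z)*7 = -105/2 + 7*z)
O(B, F)*q = (-105/2 + 7*(-52))*(-11) = (-105/2 - 364)*(-11) = -833/2*(-11) = 9163/2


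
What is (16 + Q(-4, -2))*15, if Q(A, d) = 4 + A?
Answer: 240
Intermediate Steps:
(16 + Q(-4, -2))*15 = (16 + (4 - 4))*15 = (16 + 0)*15 = 16*15 = 240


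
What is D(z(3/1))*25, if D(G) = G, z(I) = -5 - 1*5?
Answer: -250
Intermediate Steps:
z(I) = -10 (z(I) = -5 - 5 = -10)
D(z(3/1))*25 = -10*25 = -250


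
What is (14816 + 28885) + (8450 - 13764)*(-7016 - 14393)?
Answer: 113811127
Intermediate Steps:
(14816 + 28885) + (8450 - 13764)*(-7016 - 14393) = 43701 - 5314*(-21409) = 43701 + 113767426 = 113811127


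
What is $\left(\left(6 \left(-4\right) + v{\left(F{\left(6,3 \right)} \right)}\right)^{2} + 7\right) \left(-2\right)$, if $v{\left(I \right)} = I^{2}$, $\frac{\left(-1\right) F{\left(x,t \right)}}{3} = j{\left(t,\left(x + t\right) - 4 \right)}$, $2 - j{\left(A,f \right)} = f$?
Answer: $-6512$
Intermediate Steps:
$j{\left(A,f \right)} = 2 - f$
$F{\left(x,t \right)} = -18 + 3 t + 3 x$ ($F{\left(x,t \right)} = - 3 \left(2 - \left(\left(x + t\right) - 4\right)\right) = - 3 \left(2 - \left(\left(t + x\right) - 4\right)\right) = - 3 \left(2 - \left(-4 + t + x\right)\right) = - 3 \left(6 - t - x\right) = -18 + 3 t + 3 x$)
$\left(\left(6 \left(-4\right) + v{\left(F{\left(6,3 \right)} \right)}\right)^{2} + 7\right) \left(-2\right) = \left(\left(6 \left(-4\right) + \left(-18 + 3 \cdot 3 + 3 \cdot 6\right)^{2}\right)^{2} + 7\right) \left(-2\right) = \left(\left(-24 + \left(-18 + 9 + 18\right)^{2}\right)^{2} + 7\right) \left(-2\right) = \left(\left(-24 + 9^{2}\right)^{2} + 7\right) \left(-2\right) = \left(\left(-24 + 81\right)^{2} + 7\right) \left(-2\right) = \left(57^{2} + 7\right) \left(-2\right) = \left(3249 + 7\right) \left(-2\right) = 3256 \left(-2\right) = -6512$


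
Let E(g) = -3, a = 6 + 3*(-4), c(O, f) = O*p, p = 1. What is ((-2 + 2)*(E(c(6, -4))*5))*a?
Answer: 0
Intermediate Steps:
c(O, f) = O (c(O, f) = O*1 = O)
a = -6 (a = 6 - 12 = -6)
((-2 + 2)*(E(c(6, -4))*5))*a = ((-2 + 2)*(-3*5))*(-6) = (0*(-15))*(-6) = 0*(-6) = 0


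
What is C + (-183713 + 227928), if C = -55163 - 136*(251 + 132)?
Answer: -63036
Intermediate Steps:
C = -107251 (C = -55163 - 136*383 = -55163 - 52088 = -107251)
C + (-183713 + 227928) = -107251 + (-183713 + 227928) = -107251 + 44215 = -63036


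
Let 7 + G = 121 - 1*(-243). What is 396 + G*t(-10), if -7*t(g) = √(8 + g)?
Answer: 396 - 51*I*√2 ≈ 396.0 - 72.125*I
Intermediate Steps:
t(g) = -√(8 + g)/7
G = 357 (G = -7 + (121 - 1*(-243)) = -7 + (121 + 243) = -7 + 364 = 357)
396 + G*t(-10) = 396 + 357*(-√(8 - 10)/7) = 396 + 357*(-I*√2/7) = 396 - 51*I*√2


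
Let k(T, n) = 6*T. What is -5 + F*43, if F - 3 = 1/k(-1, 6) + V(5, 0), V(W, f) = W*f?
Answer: 701/6 ≈ 116.83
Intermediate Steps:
F = 17/6 (F = 3 + (1/(6*(-1)) + 5*0) = 3 + (1/(-6) + 0) = 3 + (-⅙ + 0) = 3 - ⅙ = 17/6 ≈ 2.8333)
-5 + F*43 = -5 + (17/6)*43 = -5 + 731/6 = 701/6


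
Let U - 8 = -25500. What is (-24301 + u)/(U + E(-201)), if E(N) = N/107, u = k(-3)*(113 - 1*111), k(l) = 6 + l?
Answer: 519913/545569 ≈ 0.95297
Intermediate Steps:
U = -25492 (U = 8 - 25500 = -25492)
u = 6 (u = (6 - 3)*(113 - 1*111) = 3*(113 - 111) = 3*2 = 6)
E(N) = N/107 (E(N) = N*(1/107) = N/107)
(-24301 + u)/(U + E(-201)) = (-24301 + 6)/(-25492 + (1/107)*(-201)) = -24295/(-25492 - 201/107) = -24295/(-2727845/107) = -24295*(-107/2727845) = 519913/545569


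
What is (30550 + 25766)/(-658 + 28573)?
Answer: 18772/9305 ≈ 2.0174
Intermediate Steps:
(30550 + 25766)/(-658 + 28573) = 56316/27915 = 56316*(1/27915) = 18772/9305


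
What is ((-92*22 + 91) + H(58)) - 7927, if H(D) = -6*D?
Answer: -10208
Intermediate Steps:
((-92*22 + 91) + H(58)) - 7927 = ((-92*22 + 91) - 6*58) - 7927 = ((-2024 + 91) - 348) - 7927 = (-1933 - 348) - 7927 = -2281 - 7927 = -10208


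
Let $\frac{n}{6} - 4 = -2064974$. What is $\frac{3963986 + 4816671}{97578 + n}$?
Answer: $- \frac{8780657}{12292242} \approx -0.71432$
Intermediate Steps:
$n = -12389820$ ($n = 24 + 6 \left(-2064974\right) = 24 - 12389844 = -12389820$)
$\frac{3963986 + 4816671}{97578 + n} = \frac{3963986 + 4816671}{97578 - 12389820} = \frac{8780657}{-12292242} = 8780657 \left(- \frac{1}{12292242}\right) = - \frac{8780657}{12292242}$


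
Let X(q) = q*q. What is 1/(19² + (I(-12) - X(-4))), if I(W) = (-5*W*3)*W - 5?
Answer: -1/1820 ≈ -0.00054945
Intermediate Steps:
X(q) = q²
I(W) = -5 - 15*W² (I(W) = (-15*W)*W - 5 = -15*W² - 5 = -5 - 15*W²)
1/(19² + (I(-12) - X(-4))) = 1/(19² + ((-5 - 15*(-12)²) - 1*(-4)²)) = 1/(361 + ((-5 - 15*144) - 1*16)) = 1/(361 + ((-5 - 2160) - 16)) = 1/(361 + (-2165 - 16)) = 1/(361 - 2181) = 1/(-1820) = -1/1820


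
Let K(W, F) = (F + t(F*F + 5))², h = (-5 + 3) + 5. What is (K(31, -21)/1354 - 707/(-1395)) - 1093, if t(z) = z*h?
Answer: 356078243/1888830 ≈ 188.52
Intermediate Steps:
h = 3 (h = -2 + 5 = 3)
t(z) = 3*z (t(z) = z*3 = 3*z)
K(W, F) = (15 + F + 3*F²)² (K(W, F) = (F + 3*(F*F + 5))² = (F + 3*(F² + 5))² = (F + 3*(5 + F²))² = (F + (15 + 3*F²))² = (15 + F + 3*F²)²)
(K(31, -21)/1354 - 707/(-1395)) - 1093 = ((15 - 21 + 3*(-21)²)²/1354 - 707/(-1395)) - 1093 = ((15 - 21 + 3*441)²*(1/1354) - 707*(-1/1395)) - 1093 = ((15 - 21 + 1323)²*(1/1354) + 707/1395) - 1093 = (1317²*(1/1354) + 707/1395) - 1093 = (1734489*(1/1354) + 707/1395) - 1093 = (1734489/1354 + 707/1395) - 1093 = 2420569433/1888830 - 1093 = 356078243/1888830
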